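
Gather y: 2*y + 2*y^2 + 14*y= 2*y^2 + 16*y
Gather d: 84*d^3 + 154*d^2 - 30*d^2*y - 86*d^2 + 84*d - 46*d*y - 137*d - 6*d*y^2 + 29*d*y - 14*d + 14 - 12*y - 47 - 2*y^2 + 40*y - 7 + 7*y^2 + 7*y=84*d^3 + d^2*(68 - 30*y) + d*(-6*y^2 - 17*y - 67) + 5*y^2 + 35*y - 40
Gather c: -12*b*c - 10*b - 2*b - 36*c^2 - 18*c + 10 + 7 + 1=-12*b - 36*c^2 + c*(-12*b - 18) + 18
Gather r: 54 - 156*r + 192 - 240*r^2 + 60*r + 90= -240*r^2 - 96*r + 336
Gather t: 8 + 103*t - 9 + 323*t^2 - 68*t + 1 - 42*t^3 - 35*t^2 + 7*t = -42*t^3 + 288*t^2 + 42*t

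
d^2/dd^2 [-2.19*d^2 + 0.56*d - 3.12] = -4.38000000000000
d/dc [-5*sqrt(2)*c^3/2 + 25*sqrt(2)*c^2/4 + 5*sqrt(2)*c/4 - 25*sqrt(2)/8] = 5*sqrt(2)*(-6*c^2 + 10*c + 1)/4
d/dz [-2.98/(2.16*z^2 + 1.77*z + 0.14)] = (12.8736*z + 5.2746)/(2.16*z^2 + 1.77*z + 0.14)^2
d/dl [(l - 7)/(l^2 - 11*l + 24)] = (l^2 - 11*l - (l - 7)*(2*l - 11) + 24)/(l^2 - 11*l + 24)^2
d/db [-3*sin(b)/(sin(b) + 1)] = -3*cos(b)/(sin(b) + 1)^2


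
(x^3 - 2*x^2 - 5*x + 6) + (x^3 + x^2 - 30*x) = 2*x^3 - x^2 - 35*x + 6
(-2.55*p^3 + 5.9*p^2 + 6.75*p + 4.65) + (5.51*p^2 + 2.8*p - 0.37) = -2.55*p^3 + 11.41*p^2 + 9.55*p + 4.28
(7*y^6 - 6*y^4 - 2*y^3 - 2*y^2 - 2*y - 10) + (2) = 7*y^6 - 6*y^4 - 2*y^3 - 2*y^2 - 2*y - 8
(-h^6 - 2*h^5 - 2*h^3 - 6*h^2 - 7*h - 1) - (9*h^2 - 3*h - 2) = -h^6 - 2*h^5 - 2*h^3 - 15*h^2 - 4*h + 1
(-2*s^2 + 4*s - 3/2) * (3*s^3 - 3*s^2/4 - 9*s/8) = -6*s^5 + 27*s^4/2 - 21*s^3/4 - 27*s^2/8 + 27*s/16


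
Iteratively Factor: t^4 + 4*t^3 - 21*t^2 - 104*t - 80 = (t + 4)*(t^3 - 21*t - 20) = (t + 4)^2*(t^2 - 4*t - 5) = (t + 1)*(t + 4)^2*(t - 5)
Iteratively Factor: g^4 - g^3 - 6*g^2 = (g)*(g^3 - g^2 - 6*g) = g*(g + 2)*(g^2 - 3*g) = g*(g - 3)*(g + 2)*(g)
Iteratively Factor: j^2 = (j)*(j)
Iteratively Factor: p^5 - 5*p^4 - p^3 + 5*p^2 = (p - 5)*(p^4 - p^2) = (p - 5)*(p - 1)*(p^3 + p^2) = (p - 5)*(p - 1)*(p + 1)*(p^2) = p*(p - 5)*(p - 1)*(p + 1)*(p)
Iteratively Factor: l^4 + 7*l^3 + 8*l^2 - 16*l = (l + 4)*(l^3 + 3*l^2 - 4*l) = l*(l + 4)*(l^2 + 3*l - 4) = l*(l - 1)*(l + 4)*(l + 4)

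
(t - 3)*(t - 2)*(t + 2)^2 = t^4 - t^3 - 10*t^2 + 4*t + 24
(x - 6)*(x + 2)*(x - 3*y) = x^3 - 3*x^2*y - 4*x^2 + 12*x*y - 12*x + 36*y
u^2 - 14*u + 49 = (u - 7)^2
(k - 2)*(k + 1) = k^2 - k - 2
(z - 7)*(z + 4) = z^2 - 3*z - 28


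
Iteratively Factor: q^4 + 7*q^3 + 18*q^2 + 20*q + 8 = (q + 2)*(q^3 + 5*q^2 + 8*q + 4) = (q + 2)^2*(q^2 + 3*q + 2) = (q + 2)^3*(q + 1)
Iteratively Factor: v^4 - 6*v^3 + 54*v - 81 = (v - 3)*(v^3 - 3*v^2 - 9*v + 27) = (v - 3)^2*(v^2 - 9) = (v - 3)^2*(v + 3)*(v - 3)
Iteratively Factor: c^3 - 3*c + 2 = (c - 1)*(c^2 + c - 2) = (c - 1)^2*(c + 2)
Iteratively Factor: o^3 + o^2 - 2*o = (o + 2)*(o^2 - o) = o*(o + 2)*(o - 1)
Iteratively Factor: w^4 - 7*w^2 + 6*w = (w)*(w^3 - 7*w + 6) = w*(w - 2)*(w^2 + 2*w - 3) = w*(w - 2)*(w - 1)*(w + 3)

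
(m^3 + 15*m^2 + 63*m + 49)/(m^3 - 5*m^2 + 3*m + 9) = (m^2 + 14*m + 49)/(m^2 - 6*m + 9)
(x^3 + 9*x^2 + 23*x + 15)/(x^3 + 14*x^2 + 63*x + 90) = (x + 1)/(x + 6)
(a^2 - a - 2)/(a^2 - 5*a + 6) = (a + 1)/(a - 3)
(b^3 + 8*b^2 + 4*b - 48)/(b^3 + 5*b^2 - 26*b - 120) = (b - 2)/(b - 5)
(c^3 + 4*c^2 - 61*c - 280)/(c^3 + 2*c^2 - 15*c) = (c^2 - c - 56)/(c*(c - 3))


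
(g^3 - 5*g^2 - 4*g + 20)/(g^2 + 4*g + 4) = (g^2 - 7*g + 10)/(g + 2)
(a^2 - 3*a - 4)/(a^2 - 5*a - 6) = (a - 4)/(a - 6)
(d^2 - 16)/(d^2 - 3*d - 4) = (d + 4)/(d + 1)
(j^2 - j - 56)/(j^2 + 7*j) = (j - 8)/j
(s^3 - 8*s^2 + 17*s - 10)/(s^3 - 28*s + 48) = (s^2 - 6*s + 5)/(s^2 + 2*s - 24)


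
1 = 1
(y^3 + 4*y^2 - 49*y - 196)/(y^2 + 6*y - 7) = (y^2 - 3*y - 28)/(y - 1)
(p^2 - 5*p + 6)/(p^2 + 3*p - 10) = (p - 3)/(p + 5)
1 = 1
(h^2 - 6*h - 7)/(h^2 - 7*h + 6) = (h^2 - 6*h - 7)/(h^2 - 7*h + 6)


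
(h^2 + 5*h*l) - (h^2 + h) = 5*h*l - h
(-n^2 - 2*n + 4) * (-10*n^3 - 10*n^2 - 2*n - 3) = 10*n^5 + 30*n^4 - 18*n^3 - 33*n^2 - 2*n - 12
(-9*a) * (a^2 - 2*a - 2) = -9*a^3 + 18*a^2 + 18*a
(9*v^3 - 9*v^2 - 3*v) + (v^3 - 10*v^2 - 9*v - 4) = 10*v^3 - 19*v^2 - 12*v - 4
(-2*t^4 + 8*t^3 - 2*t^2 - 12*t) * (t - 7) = -2*t^5 + 22*t^4 - 58*t^3 + 2*t^2 + 84*t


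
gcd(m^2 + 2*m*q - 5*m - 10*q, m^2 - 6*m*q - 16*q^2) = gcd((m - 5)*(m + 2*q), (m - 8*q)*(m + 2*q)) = m + 2*q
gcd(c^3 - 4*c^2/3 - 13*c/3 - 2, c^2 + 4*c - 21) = c - 3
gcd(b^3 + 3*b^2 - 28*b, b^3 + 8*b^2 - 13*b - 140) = b^2 + 3*b - 28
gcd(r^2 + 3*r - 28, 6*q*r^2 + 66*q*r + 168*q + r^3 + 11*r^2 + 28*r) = r + 7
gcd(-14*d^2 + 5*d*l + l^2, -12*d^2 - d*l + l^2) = 1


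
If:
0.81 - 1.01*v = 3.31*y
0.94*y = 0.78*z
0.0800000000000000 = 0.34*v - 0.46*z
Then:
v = 0.42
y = 0.12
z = 0.14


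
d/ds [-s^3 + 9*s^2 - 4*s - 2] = -3*s^2 + 18*s - 4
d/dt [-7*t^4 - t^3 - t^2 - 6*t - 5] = -28*t^3 - 3*t^2 - 2*t - 6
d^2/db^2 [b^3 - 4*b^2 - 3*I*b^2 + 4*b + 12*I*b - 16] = 6*b - 8 - 6*I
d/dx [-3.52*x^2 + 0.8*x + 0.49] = 0.8 - 7.04*x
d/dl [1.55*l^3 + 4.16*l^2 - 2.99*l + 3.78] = 4.65*l^2 + 8.32*l - 2.99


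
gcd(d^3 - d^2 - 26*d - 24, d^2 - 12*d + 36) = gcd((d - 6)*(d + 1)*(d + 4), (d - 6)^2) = d - 6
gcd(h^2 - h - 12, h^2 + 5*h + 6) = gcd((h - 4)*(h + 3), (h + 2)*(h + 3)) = h + 3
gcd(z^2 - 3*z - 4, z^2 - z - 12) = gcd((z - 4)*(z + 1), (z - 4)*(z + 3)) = z - 4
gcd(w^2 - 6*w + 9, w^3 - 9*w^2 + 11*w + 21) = w - 3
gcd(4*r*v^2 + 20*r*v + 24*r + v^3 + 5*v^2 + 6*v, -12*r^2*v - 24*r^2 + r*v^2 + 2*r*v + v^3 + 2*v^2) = 4*r*v + 8*r + v^2 + 2*v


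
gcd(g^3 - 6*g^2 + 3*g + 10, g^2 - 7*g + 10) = g^2 - 7*g + 10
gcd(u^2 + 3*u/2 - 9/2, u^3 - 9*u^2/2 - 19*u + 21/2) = u + 3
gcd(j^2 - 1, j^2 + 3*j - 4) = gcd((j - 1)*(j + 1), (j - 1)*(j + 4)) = j - 1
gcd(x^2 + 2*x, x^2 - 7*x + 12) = 1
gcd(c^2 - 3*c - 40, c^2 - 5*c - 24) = c - 8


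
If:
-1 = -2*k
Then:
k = 1/2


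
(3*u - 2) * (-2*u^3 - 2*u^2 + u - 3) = -6*u^4 - 2*u^3 + 7*u^2 - 11*u + 6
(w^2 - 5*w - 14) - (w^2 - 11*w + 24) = 6*w - 38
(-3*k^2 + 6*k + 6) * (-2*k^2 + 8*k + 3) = 6*k^4 - 36*k^3 + 27*k^2 + 66*k + 18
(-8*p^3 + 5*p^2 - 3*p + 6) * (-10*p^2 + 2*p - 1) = 80*p^5 - 66*p^4 + 48*p^3 - 71*p^2 + 15*p - 6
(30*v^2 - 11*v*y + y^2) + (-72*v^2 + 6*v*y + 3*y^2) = -42*v^2 - 5*v*y + 4*y^2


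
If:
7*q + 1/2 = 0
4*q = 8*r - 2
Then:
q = -1/14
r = 3/14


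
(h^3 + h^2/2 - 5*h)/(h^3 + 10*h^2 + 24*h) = (h^2 + h/2 - 5)/(h^2 + 10*h + 24)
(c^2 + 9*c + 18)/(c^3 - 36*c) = (c + 3)/(c*(c - 6))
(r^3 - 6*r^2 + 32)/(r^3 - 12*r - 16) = (r - 4)/(r + 2)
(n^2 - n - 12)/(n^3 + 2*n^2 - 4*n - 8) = (n^2 - n - 12)/(n^3 + 2*n^2 - 4*n - 8)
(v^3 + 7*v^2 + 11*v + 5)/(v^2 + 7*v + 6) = (v^2 + 6*v + 5)/(v + 6)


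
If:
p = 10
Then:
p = 10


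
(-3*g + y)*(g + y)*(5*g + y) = -15*g^3 - 13*g^2*y + 3*g*y^2 + y^3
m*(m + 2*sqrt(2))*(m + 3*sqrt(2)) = m^3 + 5*sqrt(2)*m^2 + 12*m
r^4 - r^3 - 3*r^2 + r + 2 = (r - 2)*(r - 1)*(r + 1)^2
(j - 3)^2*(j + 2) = j^3 - 4*j^2 - 3*j + 18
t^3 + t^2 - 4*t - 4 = (t - 2)*(t + 1)*(t + 2)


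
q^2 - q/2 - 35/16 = (q - 7/4)*(q + 5/4)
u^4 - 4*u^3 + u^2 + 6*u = u*(u - 3)*(u - 2)*(u + 1)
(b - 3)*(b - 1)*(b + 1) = b^3 - 3*b^2 - b + 3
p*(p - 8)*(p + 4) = p^3 - 4*p^2 - 32*p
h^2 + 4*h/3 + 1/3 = (h + 1/3)*(h + 1)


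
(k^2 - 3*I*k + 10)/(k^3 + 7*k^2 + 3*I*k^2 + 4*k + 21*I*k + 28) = (k^2 - 3*I*k + 10)/(k^3 + k^2*(7 + 3*I) + k*(4 + 21*I) + 28)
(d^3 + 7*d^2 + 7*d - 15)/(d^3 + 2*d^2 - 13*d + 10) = (d + 3)/(d - 2)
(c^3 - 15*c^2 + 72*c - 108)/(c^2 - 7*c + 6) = (c^2 - 9*c + 18)/(c - 1)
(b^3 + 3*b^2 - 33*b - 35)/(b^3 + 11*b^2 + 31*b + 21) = (b - 5)/(b + 3)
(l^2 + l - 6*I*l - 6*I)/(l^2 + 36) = (l + 1)/(l + 6*I)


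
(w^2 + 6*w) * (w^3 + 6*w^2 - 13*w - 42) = w^5 + 12*w^4 + 23*w^3 - 120*w^2 - 252*w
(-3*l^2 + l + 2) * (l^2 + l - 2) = -3*l^4 - 2*l^3 + 9*l^2 - 4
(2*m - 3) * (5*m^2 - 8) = 10*m^3 - 15*m^2 - 16*m + 24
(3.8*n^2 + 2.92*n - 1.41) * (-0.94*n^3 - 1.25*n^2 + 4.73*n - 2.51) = -3.572*n^5 - 7.4948*n^4 + 15.6494*n^3 + 6.0361*n^2 - 13.9985*n + 3.5391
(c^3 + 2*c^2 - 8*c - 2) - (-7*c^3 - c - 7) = 8*c^3 + 2*c^2 - 7*c + 5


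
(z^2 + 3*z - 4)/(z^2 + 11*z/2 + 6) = 2*(z - 1)/(2*z + 3)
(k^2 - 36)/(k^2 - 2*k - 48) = (k - 6)/(k - 8)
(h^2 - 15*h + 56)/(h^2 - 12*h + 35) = (h - 8)/(h - 5)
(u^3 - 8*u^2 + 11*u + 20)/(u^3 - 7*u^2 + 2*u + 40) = (u + 1)/(u + 2)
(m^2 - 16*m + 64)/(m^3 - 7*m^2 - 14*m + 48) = (m - 8)/(m^2 + m - 6)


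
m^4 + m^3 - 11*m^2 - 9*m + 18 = (m - 3)*(m - 1)*(m + 2)*(m + 3)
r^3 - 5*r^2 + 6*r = r*(r - 3)*(r - 2)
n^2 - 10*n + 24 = (n - 6)*(n - 4)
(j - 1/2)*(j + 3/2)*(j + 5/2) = j^3 + 7*j^2/2 + 7*j/4 - 15/8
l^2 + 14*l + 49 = (l + 7)^2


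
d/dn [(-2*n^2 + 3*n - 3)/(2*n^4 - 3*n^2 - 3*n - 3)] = ((4*n - 3)*(-2*n^4 + 3*n^2 + 3*n + 3) - (2*n^2 - 3*n + 3)*(-8*n^3 + 6*n + 3))/(-2*n^4 + 3*n^2 + 3*n + 3)^2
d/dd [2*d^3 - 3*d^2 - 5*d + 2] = 6*d^2 - 6*d - 5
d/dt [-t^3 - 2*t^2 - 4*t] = -3*t^2 - 4*t - 4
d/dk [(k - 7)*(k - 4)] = 2*k - 11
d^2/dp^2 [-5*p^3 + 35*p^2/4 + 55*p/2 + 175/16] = 35/2 - 30*p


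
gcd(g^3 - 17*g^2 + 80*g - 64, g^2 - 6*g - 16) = g - 8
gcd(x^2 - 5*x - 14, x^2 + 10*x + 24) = 1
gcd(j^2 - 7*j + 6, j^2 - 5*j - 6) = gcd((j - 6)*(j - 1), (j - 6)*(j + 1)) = j - 6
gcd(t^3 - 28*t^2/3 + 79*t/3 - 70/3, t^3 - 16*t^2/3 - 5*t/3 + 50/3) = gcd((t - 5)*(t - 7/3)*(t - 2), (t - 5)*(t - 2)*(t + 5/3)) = t^2 - 7*t + 10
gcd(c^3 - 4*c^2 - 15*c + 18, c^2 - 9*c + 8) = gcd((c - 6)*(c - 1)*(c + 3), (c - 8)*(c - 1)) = c - 1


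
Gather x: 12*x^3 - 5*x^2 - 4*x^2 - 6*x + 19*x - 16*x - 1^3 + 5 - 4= 12*x^3 - 9*x^2 - 3*x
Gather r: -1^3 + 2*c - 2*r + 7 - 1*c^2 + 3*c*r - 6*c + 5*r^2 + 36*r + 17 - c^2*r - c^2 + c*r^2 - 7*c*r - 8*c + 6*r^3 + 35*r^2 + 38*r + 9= -2*c^2 - 12*c + 6*r^3 + r^2*(c + 40) + r*(-c^2 - 4*c + 72) + 32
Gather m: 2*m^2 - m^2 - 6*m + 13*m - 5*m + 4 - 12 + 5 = m^2 + 2*m - 3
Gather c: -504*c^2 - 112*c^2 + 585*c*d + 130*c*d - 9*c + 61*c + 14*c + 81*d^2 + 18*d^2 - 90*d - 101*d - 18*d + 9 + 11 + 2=-616*c^2 + c*(715*d + 66) + 99*d^2 - 209*d + 22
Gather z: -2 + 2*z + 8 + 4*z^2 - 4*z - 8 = 4*z^2 - 2*z - 2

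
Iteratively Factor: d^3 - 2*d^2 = (d)*(d^2 - 2*d) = d*(d - 2)*(d)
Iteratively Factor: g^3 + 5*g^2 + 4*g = (g + 4)*(g^2 + g) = (g + 1)*(g + 4)*(g)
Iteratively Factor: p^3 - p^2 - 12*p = (p)*(p^2 - p - 12) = p*(p + 3)*(p - 4)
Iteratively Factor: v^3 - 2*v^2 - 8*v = (v)*(v^2 - 2*v - 8) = v*(v + 2)*(v - 4)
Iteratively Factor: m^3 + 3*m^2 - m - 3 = (m + 3)*(m^2 - 1) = (m - 1)*(m + 3)*(m + 1)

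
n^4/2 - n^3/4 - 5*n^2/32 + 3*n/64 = n*(n/2 + 1/4)*(n - 3/4)*(n - 1/4)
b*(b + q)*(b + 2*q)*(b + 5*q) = b^4 + 8*b^3*q + 17*b^2*q^2 + 10*b*q^3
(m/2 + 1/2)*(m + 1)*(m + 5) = m^3/2 + 7*m^2/2 + 11*m/2 + 5/2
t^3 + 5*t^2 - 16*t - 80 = (t - 4)*(t + 4)*(t + 5)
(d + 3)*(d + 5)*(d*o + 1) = d^3*o + 8*d^2*o + d^2 + 15*d*o + 8*d + 15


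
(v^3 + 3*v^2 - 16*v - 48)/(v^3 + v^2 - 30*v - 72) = (v - 4)/(v - 6)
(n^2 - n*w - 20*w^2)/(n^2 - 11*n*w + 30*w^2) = (-n - 4*w)/(-n + 6*w)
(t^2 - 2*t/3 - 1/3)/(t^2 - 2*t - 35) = (-3*t^2 + 2*t + 1)/(3*(-t^2 + 2*t + 35))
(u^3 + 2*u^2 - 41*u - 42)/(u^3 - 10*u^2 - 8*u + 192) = (u^2 + 8*u + 7)/(u^2 - 4*u - 32)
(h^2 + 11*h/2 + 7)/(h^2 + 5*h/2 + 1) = (2*h + 7)/(2*h + 1)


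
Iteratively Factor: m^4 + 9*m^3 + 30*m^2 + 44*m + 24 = (m + 2)*(m^3 + 7*m^2 + 16*m + 12) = (m + 2)^2*(m^2 + 5*m + 6) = (m + 2)^3*(m + 3)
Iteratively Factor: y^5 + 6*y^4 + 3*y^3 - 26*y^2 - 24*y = (y + 3)*(y^4 + 3*y^3 - 6*y^2 - 8*y) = y*(y + 3)*(y^3 + 3*y^2 - 6*y - 8) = y*(y + 1)*(y + 3)*(y^2 + 2*y - 8) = y*(y + 1)*(y + 3)*(y + 4)*(y - 2)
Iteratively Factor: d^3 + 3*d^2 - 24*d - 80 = (d + 4)*(d^2 - d - 20) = (d - 5)*(d + 4)*(d + 4)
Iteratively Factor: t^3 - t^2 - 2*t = (t + 1)*(t^2 - 2*t) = (t - 2)*(t + 1)*(t)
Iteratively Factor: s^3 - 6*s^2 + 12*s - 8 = (s - 2)*(s^2 - 4*s + 4) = (s - 2)^2*(s - 2)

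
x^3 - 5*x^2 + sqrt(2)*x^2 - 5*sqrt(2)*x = x*(x - 5)*(x + sqrt(2))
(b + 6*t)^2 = b^2 + 12*b*t + 36*t^2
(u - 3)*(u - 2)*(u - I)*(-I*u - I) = -I*u^4 - u^3 + 4*I*u^3 + 4*u^2 - I*u^2 - u - 6*I*u - 6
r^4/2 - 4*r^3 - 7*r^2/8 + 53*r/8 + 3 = (r/2 + 1/4)*(r - 8)*(r - 3/2)*(r + 1)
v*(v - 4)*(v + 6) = v^3 + 2*v^2 - 24*v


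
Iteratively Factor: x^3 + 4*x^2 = (x)*(x^2 + 4*x) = x^2*(x + 4)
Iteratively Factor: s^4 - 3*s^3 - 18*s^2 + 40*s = (s)*(s^3 - 3*s^2 - 18*s + 40) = s*(s - 2)*(s^2 - s - 20) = s*(s - 5)*(s - 2)*(s + 4)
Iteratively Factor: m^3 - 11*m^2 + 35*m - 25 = (m - 1)*(m^2 - 10*m + 25) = (m - 5)*(m - 1)*(m - 5)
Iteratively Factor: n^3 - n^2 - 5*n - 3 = (n + 1)*(n^2 - 2*n - 3) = (n + 1)^2*(n - 3)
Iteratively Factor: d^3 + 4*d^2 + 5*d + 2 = (d + 1)*(d^2 + 3*d + 2) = (d + 1)^2*(d + 2)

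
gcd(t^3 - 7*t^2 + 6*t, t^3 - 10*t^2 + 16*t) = t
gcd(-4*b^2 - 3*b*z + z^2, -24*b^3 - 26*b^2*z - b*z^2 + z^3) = b + z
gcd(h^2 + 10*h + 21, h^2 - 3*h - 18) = h + 3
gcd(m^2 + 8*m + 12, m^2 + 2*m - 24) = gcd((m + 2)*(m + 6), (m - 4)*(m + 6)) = m + 6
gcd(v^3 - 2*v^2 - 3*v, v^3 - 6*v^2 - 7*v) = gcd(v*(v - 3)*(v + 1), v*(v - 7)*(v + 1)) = v^2 + v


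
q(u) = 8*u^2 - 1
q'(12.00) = 192.00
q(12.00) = 1151.00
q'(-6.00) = -96.00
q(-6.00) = 287.00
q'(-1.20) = -19.20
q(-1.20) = 10.52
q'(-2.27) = -36.32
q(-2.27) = 40.22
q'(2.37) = 37.92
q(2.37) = 43.94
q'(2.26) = 36.16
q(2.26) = 39.86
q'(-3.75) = -60.00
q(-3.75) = 111.50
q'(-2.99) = -47.84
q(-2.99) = 70.52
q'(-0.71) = -11.36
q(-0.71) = 3.03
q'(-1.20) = -19.20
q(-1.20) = 10.52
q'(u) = 16*u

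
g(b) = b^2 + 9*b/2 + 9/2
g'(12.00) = 28.50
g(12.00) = 202.50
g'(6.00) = 16.50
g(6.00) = 67.50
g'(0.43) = 5.36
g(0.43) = 6.62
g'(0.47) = 5.44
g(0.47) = 6.84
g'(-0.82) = 2.86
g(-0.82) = 1.48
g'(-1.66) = 1.18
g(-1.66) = -0.21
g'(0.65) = 5.80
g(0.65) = 7.85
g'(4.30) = 13.10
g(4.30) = 42.34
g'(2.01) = 8.52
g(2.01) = 17.59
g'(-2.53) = -0.56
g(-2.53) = -0.48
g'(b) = 2*b + 9/2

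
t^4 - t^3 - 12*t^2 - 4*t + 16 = (t - 4)*(t - 1)*(t + 2)^2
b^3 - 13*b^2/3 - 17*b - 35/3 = (b - 7)*(b + 1)*(b + 5/3)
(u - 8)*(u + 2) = u^2 - 6*u - 16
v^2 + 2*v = v*(v + 2)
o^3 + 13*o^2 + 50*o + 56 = (o + 2)*(o + 4)*(o + 7)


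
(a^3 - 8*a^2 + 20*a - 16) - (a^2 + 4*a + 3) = a^3 - 9*a^2 + 16*a - 19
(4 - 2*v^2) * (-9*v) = 18*v^3 - 36*v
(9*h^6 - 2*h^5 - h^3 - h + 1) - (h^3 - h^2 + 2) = 9*h^6 - 2*h^5 - 2*h^3 + h^2 - h - 1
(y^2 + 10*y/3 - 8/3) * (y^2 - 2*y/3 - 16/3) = y^4 + 8*y^3/3 - 92*y^2/9 - 16*y + 128/9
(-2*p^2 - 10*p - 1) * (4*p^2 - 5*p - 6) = -8*p^4 - 30*p^3 + 58*p^2 + 65*p + 6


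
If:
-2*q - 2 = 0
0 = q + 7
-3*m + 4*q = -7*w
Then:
No Solution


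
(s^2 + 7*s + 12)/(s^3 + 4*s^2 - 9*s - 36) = 1/(s - 3)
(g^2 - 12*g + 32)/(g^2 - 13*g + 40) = (g - 4)/(g - 5)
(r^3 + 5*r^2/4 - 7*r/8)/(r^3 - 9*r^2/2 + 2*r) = (r + 7/4)/(r - 4)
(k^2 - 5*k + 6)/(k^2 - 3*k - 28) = (-k^2 + 5*k - 6)/(-k^2 + 3*k + 28)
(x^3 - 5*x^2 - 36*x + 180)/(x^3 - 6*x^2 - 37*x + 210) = (x - 6)/(x - 7)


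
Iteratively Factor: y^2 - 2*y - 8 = (y + 2)*(y - 4)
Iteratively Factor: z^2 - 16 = (z - 4)*(z + 4)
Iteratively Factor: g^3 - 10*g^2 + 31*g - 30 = (g - 3)*(g^2 - 7*g + 10) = (g - 5)*(g - 3)*(g - 2)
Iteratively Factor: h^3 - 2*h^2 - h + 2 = (h - 2)*(h^2 - 1) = (h - 2)*(h + 1)*(h - 1)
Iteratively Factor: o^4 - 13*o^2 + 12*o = (o + 4)*(o^3 - 4*o^2 + 3*o) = o*(o + 4)*(o^2 - 4*o + 3) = o*(o - 3)*(o + 4)*(o - 1)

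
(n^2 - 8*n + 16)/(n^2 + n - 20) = (n - 4)/(n + 5)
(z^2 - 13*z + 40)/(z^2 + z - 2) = (z^2 - 13*z + 40)/(z^2 + z - 2)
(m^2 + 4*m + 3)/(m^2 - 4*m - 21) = (m + 1)/(m - 7)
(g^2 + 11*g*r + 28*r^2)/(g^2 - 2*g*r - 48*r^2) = (-g^2 - 11*g*r - 28*r^2)/(-g^2 + 2*g*r + 48*r^2)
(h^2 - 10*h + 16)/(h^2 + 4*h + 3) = (h^2 - 10*h + 16)/(h^2 + 4*h + 3)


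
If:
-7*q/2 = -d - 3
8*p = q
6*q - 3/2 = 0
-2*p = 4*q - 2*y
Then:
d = -17/8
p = 1/32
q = 1/4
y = 17/32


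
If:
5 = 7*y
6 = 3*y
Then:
No Solution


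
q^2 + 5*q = q*(q + 5)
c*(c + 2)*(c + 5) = c^3 + 7*c^2 + 10*c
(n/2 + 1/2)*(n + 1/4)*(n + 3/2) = n^3/2 + 11*n^2/8 + 17*n/16 + 3/16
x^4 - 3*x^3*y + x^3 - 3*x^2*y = x^2*(x + 1)*(x - 3*y)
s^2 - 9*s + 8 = (s - 8)*(s - 1)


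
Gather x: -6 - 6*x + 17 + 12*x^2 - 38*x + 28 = 12*x^2 - 44*x + 39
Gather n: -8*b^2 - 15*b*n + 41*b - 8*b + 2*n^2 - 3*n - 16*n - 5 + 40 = -8*b^2 + 33*b + 2*n^2 + n*(-15*b - 19) + 35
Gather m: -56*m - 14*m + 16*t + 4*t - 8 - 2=-70*m + 20*t - 10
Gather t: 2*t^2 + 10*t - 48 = 2*t^2 + 10*t - 48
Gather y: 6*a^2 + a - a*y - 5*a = 6*a^2 - a*y - 4*a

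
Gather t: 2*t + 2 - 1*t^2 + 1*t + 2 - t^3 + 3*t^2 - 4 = -t^3 + 2*t^2 + 3*t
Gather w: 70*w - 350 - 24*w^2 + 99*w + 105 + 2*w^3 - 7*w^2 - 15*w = 2*w^3 - 31*w^2 + 154*w - 245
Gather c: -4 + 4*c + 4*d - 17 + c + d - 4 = 5*c + 5*d - 25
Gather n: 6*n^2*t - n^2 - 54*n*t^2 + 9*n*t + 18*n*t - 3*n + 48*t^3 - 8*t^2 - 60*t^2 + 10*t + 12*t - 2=n^2*(6*t - 1) + n*(-54*t^2 + 27*t - 3) + 48*t^3 - 68*t^2 + 22*t - 2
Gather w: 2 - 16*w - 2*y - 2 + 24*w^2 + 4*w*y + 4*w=24*w^2 + w*(4*y - 12) - 2*y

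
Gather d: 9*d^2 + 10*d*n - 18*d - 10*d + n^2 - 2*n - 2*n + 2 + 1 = 9*d^2 + d*(10*n - 28) + n^2 - 4*n + 3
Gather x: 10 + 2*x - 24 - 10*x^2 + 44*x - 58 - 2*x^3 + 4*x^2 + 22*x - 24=-2*x^3 - 6*x^2 + 68*x - 96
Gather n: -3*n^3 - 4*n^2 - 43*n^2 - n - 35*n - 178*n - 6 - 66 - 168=-3*n^3 - 47*n^2 - 214*n - 240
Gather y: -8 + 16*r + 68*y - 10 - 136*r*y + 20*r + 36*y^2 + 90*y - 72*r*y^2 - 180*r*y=36*r + y^2*(36 - 72*r) + y*(158 - 316*r) - 18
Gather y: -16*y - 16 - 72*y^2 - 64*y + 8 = -72*y^2 - 80*y - 8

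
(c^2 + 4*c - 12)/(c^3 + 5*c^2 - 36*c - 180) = (c - 2)/(c^2 - c - 30)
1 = 1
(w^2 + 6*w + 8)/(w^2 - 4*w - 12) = (w + 4)/(w - 6)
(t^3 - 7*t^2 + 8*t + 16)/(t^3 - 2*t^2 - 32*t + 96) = (t + 1)/(t + 6)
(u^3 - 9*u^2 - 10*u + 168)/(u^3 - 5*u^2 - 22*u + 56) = (u - 6)/(u - 2)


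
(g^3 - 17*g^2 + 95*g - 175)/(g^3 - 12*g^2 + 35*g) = (g - 5)/g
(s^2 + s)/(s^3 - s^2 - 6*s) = (s + 1)/(s^2 - s - 6)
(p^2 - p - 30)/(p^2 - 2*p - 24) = (p + 5)/(p + 4)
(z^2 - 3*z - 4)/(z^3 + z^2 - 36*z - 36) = (z - 4)/(z^2 - 36)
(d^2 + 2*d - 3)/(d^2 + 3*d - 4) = (d + 3)/(d + 4)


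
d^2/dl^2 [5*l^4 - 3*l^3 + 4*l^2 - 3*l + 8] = 60*l^2 - 18*l + 8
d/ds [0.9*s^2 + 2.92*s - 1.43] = 1.8*s + 2.92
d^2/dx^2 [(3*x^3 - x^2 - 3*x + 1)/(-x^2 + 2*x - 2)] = 2*(-x^3 + 27*x^2 - 48*x + 14)/(x^6 - 6*x^5 + 18*x^4 - 32*x^3 + 36*x^2 - 24*x + 8)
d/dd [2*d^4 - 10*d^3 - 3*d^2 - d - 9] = 8*d^3 - 30*d^2 - 6*d - 1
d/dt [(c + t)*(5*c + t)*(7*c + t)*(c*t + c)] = c*(35*c^3 + 94*c^2*t + 47*c^2 + 39*c*t^2 + 26*c*t + 4*t^3 + 3*t^2)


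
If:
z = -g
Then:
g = -z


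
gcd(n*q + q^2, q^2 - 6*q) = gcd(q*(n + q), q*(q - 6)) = q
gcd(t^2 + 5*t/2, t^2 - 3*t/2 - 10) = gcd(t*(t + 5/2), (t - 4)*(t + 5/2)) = t + 5/2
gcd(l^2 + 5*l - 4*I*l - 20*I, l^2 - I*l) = 1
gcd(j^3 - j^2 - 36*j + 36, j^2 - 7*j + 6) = j^2 - 7*j + 6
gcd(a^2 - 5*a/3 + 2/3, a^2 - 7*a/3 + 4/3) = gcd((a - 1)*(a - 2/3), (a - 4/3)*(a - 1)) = a - 1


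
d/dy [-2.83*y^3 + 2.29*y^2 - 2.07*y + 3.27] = -8.49*y^2 + 4.58*y - 2.07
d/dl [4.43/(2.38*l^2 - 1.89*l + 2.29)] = (8.3727 - 21.0868*l)/(2.38*l^2 - 1.89*l + 2.29)^2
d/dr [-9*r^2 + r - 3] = 1 - 18*r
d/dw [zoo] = 0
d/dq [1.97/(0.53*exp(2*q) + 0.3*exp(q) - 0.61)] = (-2.0882*exp(q) - 0.591)*exp(q)/(0.53*exp(2*q) + 0.3*exp(q) - 0.61)^2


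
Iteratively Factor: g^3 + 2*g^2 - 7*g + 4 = (g - 1)*(g^2 + 3*g - 4) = (g - 1)*(g + 4)*(g - 1)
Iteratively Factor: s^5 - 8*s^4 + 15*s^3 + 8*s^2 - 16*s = (s - 1)*(s^4 - 7*s^3 + 8*s^2 + 16*s) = (s - 4)*(s - 1)*(s^3 - 3*s^2 - 4*s) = s*(s - 4)*(s - 1)*(s^2 - 3*s - 4) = s*(s - 4)*(s - 1)*(s + 1)*(s - 4)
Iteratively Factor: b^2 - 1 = (b - 1)*(b + 1)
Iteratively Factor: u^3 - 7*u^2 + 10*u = (u - 5)*(u^2 - 2*u) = (u - 5)*(u - 2)*(u)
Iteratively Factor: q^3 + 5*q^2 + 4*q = (q)*(q^2 + 5*q + 4) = q*(q + 4)*(q + 1)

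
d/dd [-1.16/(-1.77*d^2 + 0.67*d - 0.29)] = (0.7772 - 4.1064*d)/(1.77*d^2 - 0.67*d + 0.29)^2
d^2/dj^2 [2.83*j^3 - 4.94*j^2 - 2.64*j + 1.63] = 16.98*j - 9.88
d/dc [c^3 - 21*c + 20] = 3*c^2 - 21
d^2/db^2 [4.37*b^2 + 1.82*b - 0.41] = 8.74000000000000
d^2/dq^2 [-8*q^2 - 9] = -16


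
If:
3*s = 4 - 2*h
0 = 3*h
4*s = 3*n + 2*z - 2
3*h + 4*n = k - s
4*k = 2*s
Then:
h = 0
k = 2/3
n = -1/6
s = 4/3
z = 47/12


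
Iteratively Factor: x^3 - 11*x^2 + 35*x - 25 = (x - 1)*(x^2 - 10*x + 25) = (x - 5)*(x - 1)*(x - 5)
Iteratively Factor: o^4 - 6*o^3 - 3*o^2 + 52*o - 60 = (o - 5)*(o^3 - o^2 - 8*o + 12) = (o - 5)*(o + 3)*(o^2 - 4*o + 4) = (o - 5)*(o - 2)*(o + 3)*(o - 2)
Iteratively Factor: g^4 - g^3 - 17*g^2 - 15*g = (g - 5)*(g^3 + 4*g^2 + 3*g) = g*(g - 5)*(g^2 + 4*g + 3) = g*(g - 5)*(g + 1)*(g + 3)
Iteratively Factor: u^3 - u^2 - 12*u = (u)*(u^2 - u - 12) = u*(u - 4)*(u + 3)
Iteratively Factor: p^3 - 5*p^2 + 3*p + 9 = (p - 3)*(p^2 - 2*p - 3) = (p - 3)^2*(p + 1)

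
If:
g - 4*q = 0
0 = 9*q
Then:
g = 0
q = 0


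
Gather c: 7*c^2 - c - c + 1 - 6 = 7*c^2 - 2*c - 5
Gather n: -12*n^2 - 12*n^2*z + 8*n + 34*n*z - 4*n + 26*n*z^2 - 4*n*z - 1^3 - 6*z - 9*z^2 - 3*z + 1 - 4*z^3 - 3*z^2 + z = n^2*(-12*z - 12) + n*(26*z^2 + 30*z + 4) - 4*z^3 - 12*z^2 - 8*z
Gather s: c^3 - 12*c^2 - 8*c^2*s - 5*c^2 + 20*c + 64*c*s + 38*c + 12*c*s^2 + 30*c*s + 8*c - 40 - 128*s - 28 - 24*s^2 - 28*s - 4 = c^3 - 17*c^2 + 66*c + s^2*(12*c - 24) + s*(-8*c^2 + 94*c - 156) - 72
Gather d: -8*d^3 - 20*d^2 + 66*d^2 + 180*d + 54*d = -8*d^3 + 46*d^2 + 234*d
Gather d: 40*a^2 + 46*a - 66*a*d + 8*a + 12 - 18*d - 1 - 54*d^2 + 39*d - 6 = 40*a^2 + 54*a - 54*d^2 + d*(21 - 66*a) + 5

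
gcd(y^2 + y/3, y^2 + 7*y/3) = y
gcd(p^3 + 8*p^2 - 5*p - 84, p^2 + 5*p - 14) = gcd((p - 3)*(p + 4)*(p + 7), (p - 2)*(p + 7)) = p + 7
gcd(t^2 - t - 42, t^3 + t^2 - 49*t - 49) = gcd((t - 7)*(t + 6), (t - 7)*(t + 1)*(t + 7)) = t - 7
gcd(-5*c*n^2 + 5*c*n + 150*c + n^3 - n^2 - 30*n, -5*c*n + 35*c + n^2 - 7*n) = 5*c - n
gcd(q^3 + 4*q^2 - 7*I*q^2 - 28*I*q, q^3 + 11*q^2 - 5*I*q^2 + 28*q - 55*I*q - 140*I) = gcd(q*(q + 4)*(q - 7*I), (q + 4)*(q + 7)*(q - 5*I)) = q + 4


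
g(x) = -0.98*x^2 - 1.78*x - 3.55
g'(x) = -1.96*x - 1.78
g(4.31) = -29.43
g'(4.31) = -10.23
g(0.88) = -5.88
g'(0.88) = -3.50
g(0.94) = -6.09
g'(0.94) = -3.62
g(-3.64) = -10.06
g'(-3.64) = 5.35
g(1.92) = -10.58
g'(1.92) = -5.54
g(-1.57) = -3.17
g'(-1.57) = 1.30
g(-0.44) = -2.96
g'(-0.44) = -0.92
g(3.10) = -18.49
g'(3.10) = -7.86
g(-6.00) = -28.15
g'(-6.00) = 9.98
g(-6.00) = -28.15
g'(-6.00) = 9.98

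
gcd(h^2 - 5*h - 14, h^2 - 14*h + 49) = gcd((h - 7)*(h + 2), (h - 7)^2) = h - 7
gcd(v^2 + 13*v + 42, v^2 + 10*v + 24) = v + 6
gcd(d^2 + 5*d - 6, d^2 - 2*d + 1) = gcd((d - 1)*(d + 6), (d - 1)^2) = d - 1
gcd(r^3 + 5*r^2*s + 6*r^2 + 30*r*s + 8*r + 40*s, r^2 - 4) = r + 2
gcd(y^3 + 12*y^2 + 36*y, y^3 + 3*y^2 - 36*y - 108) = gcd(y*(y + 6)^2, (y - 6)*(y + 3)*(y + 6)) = y + 6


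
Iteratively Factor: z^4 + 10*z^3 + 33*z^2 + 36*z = (z + 4)*(z^3 + 6*z^2 + 9*z) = z*(z + 4)*(z^2 + 6*z + 9) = z*(z + 3)*(z + 4)*(z + 3)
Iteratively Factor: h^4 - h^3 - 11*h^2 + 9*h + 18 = (h + 1)*(h^3 - 2*h^2 - 9*h + 18) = (h + 1)*(h + 3)*(h^2 - 5*h + 6) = (h - 3)*(h + 1)*(h + 3)*(h - 2)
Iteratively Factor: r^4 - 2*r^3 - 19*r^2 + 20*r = (r - 1)*(r^3 - r^2 - 20*r) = (r - 1)*(r + 4)*(r^2 - 5*r) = r*(r - 1)*(r + 4)*(r - 5)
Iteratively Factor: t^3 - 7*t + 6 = (t + 3)*(t^2 - 3*t + 2) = (t - 2)*(t + 3)*(t - 1)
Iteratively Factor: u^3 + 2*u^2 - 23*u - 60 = (u - 5)*(u^2 + 7*u + 12) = (u - 5)*(u + 4)*(u + 3)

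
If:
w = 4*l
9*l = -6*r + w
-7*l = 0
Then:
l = 0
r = 0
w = 0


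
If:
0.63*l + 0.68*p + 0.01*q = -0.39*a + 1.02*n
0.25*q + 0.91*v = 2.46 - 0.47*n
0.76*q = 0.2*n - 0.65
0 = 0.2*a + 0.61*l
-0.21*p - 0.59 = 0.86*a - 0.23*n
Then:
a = 0.177987616803824*v - 1.26068741711637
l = 0.413340136759466 - 0.0583565956733849*v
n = 4.99042239685658 - 1.69842829076621*v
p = 7.8189920476052 - 2.58908503489294*v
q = 0.458005893909627 - 0.446954813359528*v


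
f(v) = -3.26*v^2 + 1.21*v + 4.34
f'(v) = 1.21 - 6.52*v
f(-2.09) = -12.43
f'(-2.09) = 14.84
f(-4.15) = -56.83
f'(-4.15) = 28.27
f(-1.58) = -5.71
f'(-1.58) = 11.51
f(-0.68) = 2.01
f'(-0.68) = 5.64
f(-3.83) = -48.11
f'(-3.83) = 26.18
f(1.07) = 1.90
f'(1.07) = -5.77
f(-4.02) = -53.21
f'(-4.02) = 27.42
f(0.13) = 4.44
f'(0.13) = 0.36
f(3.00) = -21.37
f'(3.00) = -18.35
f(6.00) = -105.76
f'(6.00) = -37.91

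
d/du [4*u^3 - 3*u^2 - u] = 12*u^2 - 6*u - 1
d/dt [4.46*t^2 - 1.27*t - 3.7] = 8.92*t - 1.27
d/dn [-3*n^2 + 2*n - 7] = 2 - 6*n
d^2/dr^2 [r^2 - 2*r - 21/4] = 2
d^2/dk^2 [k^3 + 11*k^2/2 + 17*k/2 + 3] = 6*k + 11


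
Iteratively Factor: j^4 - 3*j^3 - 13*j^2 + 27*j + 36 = (j - 3)*(j^3 - 13*j - 12) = (j - 4)*(j - 3)*(j^2 + 4*j + 3) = (j - 4)*(j - 3)*(j + 1)*(j + 3)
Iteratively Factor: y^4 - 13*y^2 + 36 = (y - 2)*(y^3 + 2*y^2 - 9*y - 18) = (y - 3)*(y - 2)*(y^2 + 5*y + 6) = (y - 3)*(y - 2)*(y + 3)*(y + 2)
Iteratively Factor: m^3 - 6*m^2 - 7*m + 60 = (m - 5)*(m^2 - m - 12) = (m - 5)*(m - 4)*(m + 3)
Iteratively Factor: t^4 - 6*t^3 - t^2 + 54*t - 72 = (t - 3)*(t^3 - 3*t^2 - 10*t + 24) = (t - 3)*(t - 2)*(t^2 - t - 12) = (t - 3)*(t - 2)*(t + 3)*(t - 4)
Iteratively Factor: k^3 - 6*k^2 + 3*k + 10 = (k - 5)*(k^2 - k - 2) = (k - 5)*(k + 1)*(k - 2)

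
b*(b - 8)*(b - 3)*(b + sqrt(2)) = b^4 - 11*b^3 + sqrt(2)*b^3 - 11*sqrt(2)*b^2 + 24*b^2 + 24*sqrt(2)*b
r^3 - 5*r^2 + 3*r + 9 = (r - 3)^2*(r + 1)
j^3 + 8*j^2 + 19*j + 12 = (j + 1)*(j + 3)*(j + 4)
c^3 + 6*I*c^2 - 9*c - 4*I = (c + I)^2*(c + 4*I)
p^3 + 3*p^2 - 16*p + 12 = (p - 2)*(p - 1)*(p + 6)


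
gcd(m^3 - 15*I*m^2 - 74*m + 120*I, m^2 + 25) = m - 5*I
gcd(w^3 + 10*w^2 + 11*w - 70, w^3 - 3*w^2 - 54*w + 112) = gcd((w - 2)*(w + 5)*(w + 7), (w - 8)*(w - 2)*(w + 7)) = w^2 + 5*w - 14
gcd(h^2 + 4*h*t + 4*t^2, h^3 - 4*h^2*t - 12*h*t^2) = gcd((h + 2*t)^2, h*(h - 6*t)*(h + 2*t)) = h + 2*t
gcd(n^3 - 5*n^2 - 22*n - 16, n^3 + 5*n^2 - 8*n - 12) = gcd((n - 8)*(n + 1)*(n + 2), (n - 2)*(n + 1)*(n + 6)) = n + 1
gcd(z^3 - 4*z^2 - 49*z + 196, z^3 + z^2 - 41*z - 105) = z - 7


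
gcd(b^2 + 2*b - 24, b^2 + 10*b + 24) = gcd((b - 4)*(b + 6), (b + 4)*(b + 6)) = b + 6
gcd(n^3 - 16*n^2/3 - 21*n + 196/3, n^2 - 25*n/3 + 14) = n - 7/3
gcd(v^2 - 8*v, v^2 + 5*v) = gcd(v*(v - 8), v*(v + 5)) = v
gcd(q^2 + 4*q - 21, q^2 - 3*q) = q - 3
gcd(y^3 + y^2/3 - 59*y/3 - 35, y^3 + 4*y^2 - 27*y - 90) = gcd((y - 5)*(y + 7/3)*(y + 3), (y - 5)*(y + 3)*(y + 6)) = y^2 - 2*y - 15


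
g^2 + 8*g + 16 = (g + 4)^2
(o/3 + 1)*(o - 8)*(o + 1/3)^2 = o^4/3 - 13*o^3/9 - 245*o^2/27 - 149*o/27 - 8/9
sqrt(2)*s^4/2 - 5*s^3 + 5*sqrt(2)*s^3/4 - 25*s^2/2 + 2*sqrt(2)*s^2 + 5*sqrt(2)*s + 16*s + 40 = (s + 5/2)*(s - 4*sqrt(2))*(s - 2*sqrt(2))*(sqrt(2)*s/2 + 1)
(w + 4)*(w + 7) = w^2 + 11*w + 28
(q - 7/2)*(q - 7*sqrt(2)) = q^2 - 7*sqrt(2)*q - 7*q/2 + 49*sqrt(2)/2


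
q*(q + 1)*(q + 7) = q^3 + 8*q^2 + 7*q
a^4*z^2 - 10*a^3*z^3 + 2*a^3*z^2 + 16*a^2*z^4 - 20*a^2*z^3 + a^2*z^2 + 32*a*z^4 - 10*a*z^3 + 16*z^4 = (a - 8*z)*(a - 2*z)*(a*z + z)^2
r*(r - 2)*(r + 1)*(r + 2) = r^4 + r^3 - 4*r^2 - 4*r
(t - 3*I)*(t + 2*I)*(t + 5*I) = t^3 + 4*I*t^2 + 11*t + 30*I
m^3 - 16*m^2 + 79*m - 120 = (m - 8)*(m - 5)*(m - 3)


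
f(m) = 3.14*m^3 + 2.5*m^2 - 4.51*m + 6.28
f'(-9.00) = 713.51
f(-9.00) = -2039.69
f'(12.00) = 1411.97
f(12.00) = 5738.08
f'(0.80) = 5.52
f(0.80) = 5.88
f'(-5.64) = 266.94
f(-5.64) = -452.09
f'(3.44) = 124.16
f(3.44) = 148.17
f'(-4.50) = 163.74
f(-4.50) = -208.93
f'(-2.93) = 61.71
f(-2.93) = -38.03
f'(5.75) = 335.69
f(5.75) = 659.95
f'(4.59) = 216.90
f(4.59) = 341.90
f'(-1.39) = 6.74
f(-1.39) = 8.95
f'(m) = 9.42*m^2 + 5.0*m - 4.51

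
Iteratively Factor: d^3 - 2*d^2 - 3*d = (d + 1)*(d^2 - 3*d) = d*(d + 1)*(d - 3)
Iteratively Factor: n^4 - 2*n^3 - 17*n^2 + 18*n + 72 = (n + 3)*(n^3 - 5*n^2 - 2*n + 24) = (n - 3)*(n + 3)*(n^2 - 2*n - 8) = (n - 3)*(n + 2)*(n + 3)*(n - 4)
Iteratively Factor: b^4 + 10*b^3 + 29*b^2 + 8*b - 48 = (b - 1)*(b^3 + 11*b^2 + 40*b + 48) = (b - 1)*(b + 4)*(b^2 + 7*b + 12) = (b - 1)*(b + 3)*(b + 4)*(b + 4)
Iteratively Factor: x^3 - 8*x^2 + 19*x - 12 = (x - 1)*(x^2 - 7*x + 12) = (x - 3)*(x - 1)*(x - 4)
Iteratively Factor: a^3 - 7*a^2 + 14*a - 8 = (a - 1)*(a^2 - 6*a + 8) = (a - 2)*(a - 1)*(a - 4)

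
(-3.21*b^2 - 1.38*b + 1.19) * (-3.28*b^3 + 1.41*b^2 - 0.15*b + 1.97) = 10.5288*b^5 + 0.000300000000000189*b^4 - 5.3675*b^3 - 4.4388*b^2 - 2.8971*b + 2.3443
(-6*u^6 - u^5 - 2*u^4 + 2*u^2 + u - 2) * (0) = 0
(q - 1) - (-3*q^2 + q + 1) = 3*q^2 - 2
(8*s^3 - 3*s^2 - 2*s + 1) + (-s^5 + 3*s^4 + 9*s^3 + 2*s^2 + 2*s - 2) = -s^5 + 3*s^4 + 17*s^3 - s^2 - 1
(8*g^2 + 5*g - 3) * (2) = 16*g^2 + 10*g - 6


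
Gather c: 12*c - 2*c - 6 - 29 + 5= 10*c - 30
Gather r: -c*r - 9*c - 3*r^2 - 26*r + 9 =-9*c - 3*r^2 + r*(-c - 26) + 9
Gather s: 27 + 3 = 30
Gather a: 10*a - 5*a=5*a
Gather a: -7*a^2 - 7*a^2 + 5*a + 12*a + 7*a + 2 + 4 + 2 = -14*a^2 + 24*a + 8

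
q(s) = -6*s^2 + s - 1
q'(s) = 1 - 12*s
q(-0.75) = -5.12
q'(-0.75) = 10.00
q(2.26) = -29.39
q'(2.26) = -26.12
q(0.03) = -0.98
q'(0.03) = 0.64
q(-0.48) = -2.86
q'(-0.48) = 6.76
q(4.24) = -104.63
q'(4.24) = -49.88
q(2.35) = -31.78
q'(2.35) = -27.20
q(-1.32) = -12.77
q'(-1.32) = 16.84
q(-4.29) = -115.71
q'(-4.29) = 52.48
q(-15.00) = -1366.00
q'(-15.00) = 181.00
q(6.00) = -211.00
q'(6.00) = -71.00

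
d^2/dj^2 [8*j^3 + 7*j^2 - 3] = 48*j + 14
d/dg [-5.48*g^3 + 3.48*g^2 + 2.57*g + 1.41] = -16.44*g^2 + 6.96*g + 2.57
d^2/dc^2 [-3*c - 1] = 0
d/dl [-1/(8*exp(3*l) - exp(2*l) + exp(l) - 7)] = (24*exp(2*l) - 2*exp(l) + 1)*exp(l)/(8*exp(3*l) - exp(2*l) + exp(l) - 7)^2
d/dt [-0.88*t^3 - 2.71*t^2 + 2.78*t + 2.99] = -2.64*t^2 - 5.42*t + 2.78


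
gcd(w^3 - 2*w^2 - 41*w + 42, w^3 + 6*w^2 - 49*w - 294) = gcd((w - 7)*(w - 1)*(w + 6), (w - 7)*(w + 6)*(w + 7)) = w^2 - w - 42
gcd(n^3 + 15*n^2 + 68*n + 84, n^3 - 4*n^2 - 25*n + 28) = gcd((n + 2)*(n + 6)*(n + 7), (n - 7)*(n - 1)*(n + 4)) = 1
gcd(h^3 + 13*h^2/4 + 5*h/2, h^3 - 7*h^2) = h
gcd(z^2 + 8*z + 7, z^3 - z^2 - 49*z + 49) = z + 7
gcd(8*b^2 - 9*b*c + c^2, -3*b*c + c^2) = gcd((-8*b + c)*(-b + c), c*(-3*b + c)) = 1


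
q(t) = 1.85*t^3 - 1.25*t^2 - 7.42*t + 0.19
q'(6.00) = 177.38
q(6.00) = 310.27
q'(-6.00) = 207.38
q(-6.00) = -399.89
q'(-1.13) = 2.49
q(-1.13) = 4.31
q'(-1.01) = 0.77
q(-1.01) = 4.50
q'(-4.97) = 142.09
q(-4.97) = -220.92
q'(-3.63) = 74.79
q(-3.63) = -77.84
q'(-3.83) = 83.57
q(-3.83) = -93.66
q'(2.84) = 30.24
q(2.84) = 11.41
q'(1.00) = -4.37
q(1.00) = -6.63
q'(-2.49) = 33.22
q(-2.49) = -17.65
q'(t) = 5.55*t^2 - 2.5*t - 7.42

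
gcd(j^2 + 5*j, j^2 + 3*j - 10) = j + 5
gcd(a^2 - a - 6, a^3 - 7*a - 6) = a^2 - a - 6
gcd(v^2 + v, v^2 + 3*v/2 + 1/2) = v + 1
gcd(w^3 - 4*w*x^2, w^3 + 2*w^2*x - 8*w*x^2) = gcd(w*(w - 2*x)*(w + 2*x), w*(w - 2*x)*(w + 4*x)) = -w^2 + 2*w*x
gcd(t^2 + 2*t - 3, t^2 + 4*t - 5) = t - 1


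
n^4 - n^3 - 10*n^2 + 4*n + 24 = (n - 3)*(n - 2)*(n + 2)^2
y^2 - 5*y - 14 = (y - 7)*(y + 2)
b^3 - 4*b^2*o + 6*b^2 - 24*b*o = b*(b + 6)*(b - 4*o)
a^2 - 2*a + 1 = (a - 1)^2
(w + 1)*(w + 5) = w^2 + 6*w + 5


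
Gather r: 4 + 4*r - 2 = 4*r + 2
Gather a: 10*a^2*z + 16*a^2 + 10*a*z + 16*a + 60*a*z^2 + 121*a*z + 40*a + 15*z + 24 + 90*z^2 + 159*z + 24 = a^2*(10*z + 16) + a*(60*z^2 + 131*z + 56) + 90*z^2 + 174*z + 48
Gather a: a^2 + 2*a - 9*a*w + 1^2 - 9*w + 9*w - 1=a^2 + a*(2 - 9*w)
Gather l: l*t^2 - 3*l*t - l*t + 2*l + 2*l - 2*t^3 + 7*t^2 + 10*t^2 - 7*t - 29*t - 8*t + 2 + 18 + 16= l*(t^2 - 4*t + 4) - 2*t^3 + 17*t^2 - 44*t + 36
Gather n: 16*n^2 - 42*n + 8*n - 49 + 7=16*n^2 - 34*n - 42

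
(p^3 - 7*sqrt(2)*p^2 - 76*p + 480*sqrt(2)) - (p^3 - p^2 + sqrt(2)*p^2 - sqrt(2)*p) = -8*sqrt(2)*p^2 + p^2 - 76*p + sqrt(2)*p + 480*sqrt(2)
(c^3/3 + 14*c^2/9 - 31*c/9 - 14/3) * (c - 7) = c^4/3 - 7*c^3/9 - 43*c^2/3 + 175*c/9 + 98/3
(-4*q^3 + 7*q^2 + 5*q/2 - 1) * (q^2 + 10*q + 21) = -4*q^5 - 33*q^4 - 23*q^3/2 + 171*q^2 + 85*q/2 - 21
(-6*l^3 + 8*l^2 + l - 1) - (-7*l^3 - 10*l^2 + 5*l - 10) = l^3 + 18*l^2 - 4*l + 9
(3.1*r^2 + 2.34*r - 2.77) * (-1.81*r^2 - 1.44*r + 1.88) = -5.611*r^4 - 8.6994*r^3 + 7.4721*r^2 + 8.388*r - 5.2076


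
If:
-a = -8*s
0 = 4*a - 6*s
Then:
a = 0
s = 0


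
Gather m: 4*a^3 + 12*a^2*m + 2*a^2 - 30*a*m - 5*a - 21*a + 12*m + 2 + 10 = 4*a^3 + 2*a^2 - 26*a + m*(12*a^2 - 30*a + 12) + 12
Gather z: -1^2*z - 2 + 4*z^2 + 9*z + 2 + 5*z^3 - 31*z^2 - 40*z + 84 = 5*z^3 - 27*z^2 - 32*z + 84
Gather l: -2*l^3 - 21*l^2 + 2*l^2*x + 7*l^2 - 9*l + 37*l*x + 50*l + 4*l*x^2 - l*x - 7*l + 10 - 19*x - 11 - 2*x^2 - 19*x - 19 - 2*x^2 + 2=-2*l^3 + l^2*(2*x - 14) + l*(4*x^2 + 36*x + 34) - 4*x^2 - 38*x - 18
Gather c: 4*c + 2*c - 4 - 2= 6*c - 6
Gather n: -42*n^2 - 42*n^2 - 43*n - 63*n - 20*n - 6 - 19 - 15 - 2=-84*n^2 - 126*n - 42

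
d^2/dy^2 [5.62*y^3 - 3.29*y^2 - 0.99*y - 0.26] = 33.72*y - 6.58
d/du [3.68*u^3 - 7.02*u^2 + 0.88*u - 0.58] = 11.04*u^2 - 14.04*u + 0.88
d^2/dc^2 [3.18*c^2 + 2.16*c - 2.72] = 6.36000000000000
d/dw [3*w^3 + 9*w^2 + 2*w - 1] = 9*w^2 + 18*w + 2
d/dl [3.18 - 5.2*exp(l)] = -5.2*exp(l)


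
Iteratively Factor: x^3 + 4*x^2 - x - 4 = (x - 1)*(x^2 + 5*x + 4) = (x - 1)*(x + 4)*(x + 1)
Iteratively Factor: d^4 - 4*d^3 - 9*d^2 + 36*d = (d)*(d^3 - 4*d^2 - 9*d + 36) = d*(d - 4)*(d^2 - 9) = d*(d - 4)*(d + 3)*(d - 3)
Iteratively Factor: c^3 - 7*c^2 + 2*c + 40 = (c - 5)*(c^2 - 2*c - 8) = (c - 5)*(c + 2)*(c - 4)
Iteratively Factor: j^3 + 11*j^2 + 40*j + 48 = (j + 4)*(j^2 + 7*j + 12) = (j + 4)^2*(j + 3)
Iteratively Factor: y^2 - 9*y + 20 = (y - 5)*(y - 4)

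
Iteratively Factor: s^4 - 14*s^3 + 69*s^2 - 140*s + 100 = (s - 2)*(s^3 - 12*s^2 + 45*s - 50) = (s - 5)*(s - 2)*(s^2 - 7*s + 10) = (s - 5)^2*(s - 2)*(s - 2)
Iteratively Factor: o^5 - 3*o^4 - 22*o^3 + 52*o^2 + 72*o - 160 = (o - 5)*(o^4 + 2*o^3 - 12*o^2 - 8*o + 32) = (o - 5)*(o + 4)*(o^3 - 2*o^2 - 4*o + 8) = (o - 5)*(o + 2)*(o + 4)*(o^2 - 4*o + 4) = (o - 5)*(o - 2)*(o + 2)*(o + 4)*(o - 2)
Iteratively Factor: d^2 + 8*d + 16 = (d + 4)*(d + 4)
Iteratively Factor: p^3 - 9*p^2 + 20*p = (p)*(p^2 - 9*p + 20) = p*(p - 5)*(p - 4)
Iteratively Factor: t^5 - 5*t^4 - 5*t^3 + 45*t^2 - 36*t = (t - 3)*(t^4 - 2*t^3 - 11*t^2 + 12*t) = (t - 4)*(t - 3)*(t^3 + 2*t^2 - 3*t) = (t - 4)*(t - 3)*(t + 3)*(t^2 - t) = (t - 4)*(t - 3)*(t - 1)*(t + 3)*(t)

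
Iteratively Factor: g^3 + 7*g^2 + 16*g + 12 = (g + 3)*(g^2 + 4*g + 4) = (g + 2)*(g + 3)*(g + 2)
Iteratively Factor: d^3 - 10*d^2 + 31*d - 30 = (d - 3)*(d^2 - 7*d + 10) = (d - 5)*(d - 3)*(d - 2)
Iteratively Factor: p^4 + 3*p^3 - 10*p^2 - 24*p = (p + 4)*(p^3 - p^2 - 6*p) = (p - 3)*(p + 4)*(p^2 + 2*p) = p*(p - 3)*(p + 4)*(p + 2)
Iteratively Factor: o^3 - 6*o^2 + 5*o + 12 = (o - 3)*(o^2 - 3*o - 4) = (o - 3)*(o + 1)*(o - 4)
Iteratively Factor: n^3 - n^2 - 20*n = (n - 5)*(n^2 + 4*n) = n*(n - 5)*(n + 4)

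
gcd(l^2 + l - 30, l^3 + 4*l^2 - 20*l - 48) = l + 6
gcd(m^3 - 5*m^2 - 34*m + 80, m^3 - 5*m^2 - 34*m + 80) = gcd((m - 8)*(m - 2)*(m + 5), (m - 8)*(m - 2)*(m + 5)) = m^3 - 5*m^2 - 34*m + 80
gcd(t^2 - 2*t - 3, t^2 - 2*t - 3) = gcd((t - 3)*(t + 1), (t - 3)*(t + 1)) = t^2 - 2*t - 3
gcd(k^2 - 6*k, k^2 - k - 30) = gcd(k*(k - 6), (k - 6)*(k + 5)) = k - 6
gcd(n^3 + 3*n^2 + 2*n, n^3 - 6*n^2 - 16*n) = n^2 + 2*n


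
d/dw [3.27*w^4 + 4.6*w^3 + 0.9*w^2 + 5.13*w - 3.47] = 13.08*w^3 + 13.8*w^2 + 1.8*w + 5.13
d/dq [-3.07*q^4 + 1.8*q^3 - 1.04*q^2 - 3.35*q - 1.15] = -12.28*q^3 + 5.4*q^2 - 2.08*q - 3.35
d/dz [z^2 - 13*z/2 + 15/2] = 2*z - 13/2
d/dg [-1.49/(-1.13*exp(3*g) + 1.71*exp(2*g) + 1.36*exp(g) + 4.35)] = (-5.0511*exp(2*g) + 5.0958*exp(g) + 2.0264)*exp(g)/(-1.13*exp(3*g) + 1.71*exp(2*g) + 1.36*exp(g) + 4.35)^2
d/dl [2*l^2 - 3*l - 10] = 4*l - 3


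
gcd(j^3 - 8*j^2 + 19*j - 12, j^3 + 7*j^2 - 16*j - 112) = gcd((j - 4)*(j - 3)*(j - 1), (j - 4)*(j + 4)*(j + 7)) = j - 4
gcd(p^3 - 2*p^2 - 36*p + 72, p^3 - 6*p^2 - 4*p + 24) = p^2 - 8*p + 12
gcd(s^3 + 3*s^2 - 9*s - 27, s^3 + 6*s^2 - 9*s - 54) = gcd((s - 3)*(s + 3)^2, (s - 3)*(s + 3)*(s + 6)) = s^2 - 9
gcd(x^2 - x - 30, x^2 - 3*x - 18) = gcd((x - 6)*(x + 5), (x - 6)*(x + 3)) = x - 6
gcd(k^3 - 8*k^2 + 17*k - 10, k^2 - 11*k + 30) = k - 5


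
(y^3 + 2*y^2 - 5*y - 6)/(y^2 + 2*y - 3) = (y^2 - y - 2)/(y - 1)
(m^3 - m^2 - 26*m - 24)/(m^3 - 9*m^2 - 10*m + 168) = (m + 1)/(m - 7)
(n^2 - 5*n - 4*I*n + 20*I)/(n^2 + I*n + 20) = (n - 5)/(n + 5*I)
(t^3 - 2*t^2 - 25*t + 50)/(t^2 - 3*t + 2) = (t^2 - 25)/(t - 1)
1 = 1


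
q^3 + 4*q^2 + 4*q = q*(q + 2)^2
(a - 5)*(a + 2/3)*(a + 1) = a^3 - 10*a^2/3 - 23*a/3 - 10/3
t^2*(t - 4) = t^3 - 4*t^2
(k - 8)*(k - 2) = k^2 - 10*k + 16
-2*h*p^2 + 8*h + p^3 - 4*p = (-2*h + p)*(p - 2)*(p + 2)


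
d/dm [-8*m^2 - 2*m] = -16*m - 2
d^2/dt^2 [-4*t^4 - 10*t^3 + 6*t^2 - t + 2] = -48*t^2 - 60*t + 12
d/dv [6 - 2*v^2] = -4*v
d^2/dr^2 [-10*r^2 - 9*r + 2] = -20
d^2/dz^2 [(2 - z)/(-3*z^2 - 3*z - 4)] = 6*((1 - 3*z)*(3*z^2 + 3*z + 4) + 3*(z - 2)*(2*z + 1)^2)/(3*z^2 + 3*z + 4)^3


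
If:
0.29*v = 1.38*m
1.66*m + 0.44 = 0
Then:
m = -0.27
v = -1.26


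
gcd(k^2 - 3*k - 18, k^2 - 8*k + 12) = k - 6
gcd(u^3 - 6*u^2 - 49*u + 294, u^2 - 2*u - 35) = u - 7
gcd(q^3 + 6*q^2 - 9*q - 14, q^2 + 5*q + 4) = q + 1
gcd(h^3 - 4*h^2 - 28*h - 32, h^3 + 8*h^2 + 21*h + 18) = h + 2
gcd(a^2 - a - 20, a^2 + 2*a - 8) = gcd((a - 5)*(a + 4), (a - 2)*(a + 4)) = a + 4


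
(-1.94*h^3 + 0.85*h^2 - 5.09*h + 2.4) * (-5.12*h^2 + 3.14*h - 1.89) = 9.9328*h^5 - 10.4436*h^4 + 32.3964*h^3 - 29.8771*h^2 + 17.1561*h - 4.536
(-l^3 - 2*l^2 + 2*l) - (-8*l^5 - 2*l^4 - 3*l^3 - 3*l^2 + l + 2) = 8*l^5 + 2*l^4 + 2*l^3 + l^2 + l - 2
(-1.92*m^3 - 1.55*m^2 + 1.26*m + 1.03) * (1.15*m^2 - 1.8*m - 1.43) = -2.208*m^5 + 1.6735*m^4 + 6.9846*m^3 + 1.133*m^2 - 3.6558*m - 1.4729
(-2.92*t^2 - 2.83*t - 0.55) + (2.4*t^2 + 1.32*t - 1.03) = -0.52*t^2 - 1.51*t - 1.58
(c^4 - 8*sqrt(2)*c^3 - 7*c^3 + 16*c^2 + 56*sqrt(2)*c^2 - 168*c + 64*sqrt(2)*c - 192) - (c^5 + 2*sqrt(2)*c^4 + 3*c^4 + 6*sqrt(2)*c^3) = -c^5 - 2*sqrt(2)*c^4 - 2*c^4 - 14*sqrt(2)*c^3 - 7*c^3 + 16*c^2 + 56*sqrt(2)*c^2 - 168*c + 64*sqrt(2)*c - 192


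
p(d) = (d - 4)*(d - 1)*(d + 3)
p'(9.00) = 196.00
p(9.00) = 480.00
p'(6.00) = 73.00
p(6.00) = 90.00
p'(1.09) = -11.80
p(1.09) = -1.07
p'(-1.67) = 4.05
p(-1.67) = 20.13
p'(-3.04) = 28.88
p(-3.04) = -1.14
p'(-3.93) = 51.05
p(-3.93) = -36.36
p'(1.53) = -10.10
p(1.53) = -5.93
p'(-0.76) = -6.23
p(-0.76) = 18.77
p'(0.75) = -12.31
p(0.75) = 3.05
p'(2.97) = 3.58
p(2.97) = -12.11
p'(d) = (d - 4)*(d - 1) + (d - 4)*(d + 3) + (d - 1)*(d + 3) = 3*d^2 - 4*d - 11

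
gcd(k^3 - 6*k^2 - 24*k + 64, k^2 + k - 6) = k - 2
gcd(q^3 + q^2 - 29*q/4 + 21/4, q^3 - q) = q - 1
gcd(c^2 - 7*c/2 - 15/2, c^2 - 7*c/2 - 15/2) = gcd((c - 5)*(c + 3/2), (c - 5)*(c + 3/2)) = c^2 - 7*c/2 - 15/2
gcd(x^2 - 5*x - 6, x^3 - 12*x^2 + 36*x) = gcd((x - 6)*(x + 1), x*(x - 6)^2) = x - 6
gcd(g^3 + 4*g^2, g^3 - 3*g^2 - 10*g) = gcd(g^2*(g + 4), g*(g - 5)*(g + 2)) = g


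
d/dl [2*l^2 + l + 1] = 4*l + 1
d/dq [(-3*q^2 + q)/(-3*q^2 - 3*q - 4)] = 4*(3*q^2 + 6*q - 1)/(9*q^4 + 18*q^3 + 33*q^2 + 24*q + 16)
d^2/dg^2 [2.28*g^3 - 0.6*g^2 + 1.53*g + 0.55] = 13.68*g - 1.2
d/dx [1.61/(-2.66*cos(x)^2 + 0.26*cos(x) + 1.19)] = (0.4186 - 8.5652*cos(x))*sin(x)/(-2.66*cos(x)^2 + 0.26*cos(x) + 1.19)^2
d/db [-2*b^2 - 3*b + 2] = -4*b - 3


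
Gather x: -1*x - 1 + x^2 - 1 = x^2 - x - 2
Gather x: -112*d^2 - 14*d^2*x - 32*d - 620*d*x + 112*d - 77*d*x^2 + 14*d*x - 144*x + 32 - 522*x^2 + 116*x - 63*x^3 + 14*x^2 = -112*d^2 + 80*d - 63*x^3 + x^2*(-77*d - 508) + x*(-14*d^2 - 606*d - 28) + 32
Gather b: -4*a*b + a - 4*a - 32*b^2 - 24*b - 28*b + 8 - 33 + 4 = -3*a - 32*b^2 + b*(-4*a - 52) - 21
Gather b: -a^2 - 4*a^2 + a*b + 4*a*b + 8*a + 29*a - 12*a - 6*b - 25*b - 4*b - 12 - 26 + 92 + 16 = -5*a^2 + 25*a + b*(5*a - 35) + 70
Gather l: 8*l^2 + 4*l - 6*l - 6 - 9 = 8*l^2 - 2*l - 15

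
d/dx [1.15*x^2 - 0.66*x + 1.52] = 2.3*x - 0.66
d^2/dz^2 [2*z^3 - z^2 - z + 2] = 12*z - 2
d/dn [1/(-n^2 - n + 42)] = (2*n + 1)/(n^2 + n - 42)^2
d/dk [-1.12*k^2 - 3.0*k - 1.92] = -2.24*k - 3.0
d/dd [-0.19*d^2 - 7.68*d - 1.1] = -0.38*d - 7.68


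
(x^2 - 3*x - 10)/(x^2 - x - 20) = (x + 2)/(x + 4)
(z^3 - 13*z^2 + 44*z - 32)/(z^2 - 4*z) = z - 9 + 8/z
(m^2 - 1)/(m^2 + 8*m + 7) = (m - 1)/(m + 7)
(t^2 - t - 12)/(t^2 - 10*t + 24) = (t + 3)/(t - 6)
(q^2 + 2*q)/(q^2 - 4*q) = (q + 2)/(q - 4)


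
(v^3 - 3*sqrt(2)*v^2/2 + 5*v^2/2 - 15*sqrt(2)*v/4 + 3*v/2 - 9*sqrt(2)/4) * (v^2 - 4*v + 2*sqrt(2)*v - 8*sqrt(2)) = v^5 - 3*v^4/2 + sqrt(2)*v^4/2 - 29*v^3/2 - 3*sqrt(2)*v^3/4 - 17*sqrt(2)*v^2/4 + 3*v^2 - 3*sqrt(2)*v + 51*v + 36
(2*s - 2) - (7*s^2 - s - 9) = -7*s^2 + 3*s + 7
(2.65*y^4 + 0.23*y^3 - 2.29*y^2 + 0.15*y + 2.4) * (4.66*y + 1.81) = 12.349*y^5 + 5.8683*y^4 - 10.2551*y^3 - 3.4459*y^2 + 11.4555*y + 4.344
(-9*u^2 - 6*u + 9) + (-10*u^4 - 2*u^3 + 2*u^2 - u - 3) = -10*u^4 - 2*u^3 - 7*u^2 - 7*u + 6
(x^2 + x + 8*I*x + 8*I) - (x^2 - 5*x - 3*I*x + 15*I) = 6*x + 11*I*x - 7*I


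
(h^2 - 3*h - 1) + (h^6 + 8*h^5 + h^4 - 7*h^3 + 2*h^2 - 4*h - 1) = h^6 + 8*h^5 + h^4 - 7*h^3 + 3*h^2 - 7*h - 2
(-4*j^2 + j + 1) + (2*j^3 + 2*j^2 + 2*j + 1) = 2*j^3 - 2*j^2 + 3*j + 2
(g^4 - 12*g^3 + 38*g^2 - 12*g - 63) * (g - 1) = g^5 - 13*g^4 + 50*g^3 - 50*g^2 - 51*g + 63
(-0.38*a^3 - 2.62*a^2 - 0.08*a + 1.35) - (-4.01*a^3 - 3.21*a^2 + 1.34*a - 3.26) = 3.63*a^3 + 0.59*a^2 - 1.42*a + 4.61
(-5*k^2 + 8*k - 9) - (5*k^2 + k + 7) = -10*k^2 + 7*k - 16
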